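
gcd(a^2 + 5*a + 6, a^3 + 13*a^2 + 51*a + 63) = a + 3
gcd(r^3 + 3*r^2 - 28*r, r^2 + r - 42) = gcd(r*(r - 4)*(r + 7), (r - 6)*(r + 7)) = r + 7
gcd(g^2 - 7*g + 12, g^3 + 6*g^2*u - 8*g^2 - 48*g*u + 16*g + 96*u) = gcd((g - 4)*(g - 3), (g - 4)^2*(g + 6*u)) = g - 4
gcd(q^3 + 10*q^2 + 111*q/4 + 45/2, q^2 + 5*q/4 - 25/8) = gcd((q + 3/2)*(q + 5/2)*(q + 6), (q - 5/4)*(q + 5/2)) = q + 5/2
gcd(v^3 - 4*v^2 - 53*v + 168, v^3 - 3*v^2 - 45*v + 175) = v + 7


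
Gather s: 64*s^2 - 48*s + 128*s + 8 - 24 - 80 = 64*s^2 + 80*s - 96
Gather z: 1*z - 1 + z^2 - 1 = z^2 + z - 2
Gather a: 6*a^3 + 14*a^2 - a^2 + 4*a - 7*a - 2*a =6*a^3 + 13*a^2 - 5*a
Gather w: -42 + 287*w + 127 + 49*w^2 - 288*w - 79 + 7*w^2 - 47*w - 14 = 56*w^2 - 48*w - 8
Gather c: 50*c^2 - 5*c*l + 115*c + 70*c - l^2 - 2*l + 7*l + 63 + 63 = 50*c^2 + c*(185 - 5*l) - l^2 + 5*l + 126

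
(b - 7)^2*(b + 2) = b^3 - 12*b^2 + 21*b + 98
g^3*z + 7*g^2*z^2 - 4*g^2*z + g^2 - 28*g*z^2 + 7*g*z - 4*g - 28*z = (g - 4)*(g + 7*z)*(g*z + 1)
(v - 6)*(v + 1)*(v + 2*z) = v^3 + 2*v^2*z - 5*v^2 - 10*v*z - 6*v - 12*z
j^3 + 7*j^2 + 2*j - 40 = (j - 2)*(j + 4)*(j + 5)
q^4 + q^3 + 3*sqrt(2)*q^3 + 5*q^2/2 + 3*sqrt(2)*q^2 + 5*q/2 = q*(q + 1)*(q + sqrt(2)/2)*(q + 5*sqrt(2)/2)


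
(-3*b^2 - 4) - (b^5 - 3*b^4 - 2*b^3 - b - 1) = -b^5 + 3*b^4 + 2*b^3 - 3*b^2 + b - 3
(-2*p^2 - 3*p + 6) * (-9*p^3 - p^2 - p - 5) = 18*p^5 + 29*p^4 - 49*p^3 + 7*p^2 + 9*p - 30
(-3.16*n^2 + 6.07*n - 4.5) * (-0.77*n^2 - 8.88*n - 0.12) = 2.4332*n^4 + 23.3869*n^3 - 50.0574*n^2 + 39.2316*n + 0.54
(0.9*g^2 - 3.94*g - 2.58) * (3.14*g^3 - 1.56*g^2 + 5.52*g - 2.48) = 2.826*g^5 - 13.7756*g^4 + 3.0132*g^3 - 19.956*g^2 - 4.4704*g + 6.3984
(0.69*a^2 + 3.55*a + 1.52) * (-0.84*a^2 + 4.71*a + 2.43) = -0.5796*a^4 + 0.2679*a^3 + 17.1204*a^2 + 15.7857*a + 3.6936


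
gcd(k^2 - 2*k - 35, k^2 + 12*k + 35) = k + 5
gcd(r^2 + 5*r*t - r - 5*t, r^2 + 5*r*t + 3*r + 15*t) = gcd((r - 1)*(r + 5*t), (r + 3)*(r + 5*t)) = r + 5*t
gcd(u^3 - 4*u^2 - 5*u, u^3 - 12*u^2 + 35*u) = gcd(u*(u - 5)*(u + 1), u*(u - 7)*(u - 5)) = u^2 - 5*u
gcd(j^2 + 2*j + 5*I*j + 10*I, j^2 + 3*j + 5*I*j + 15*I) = j + 5*I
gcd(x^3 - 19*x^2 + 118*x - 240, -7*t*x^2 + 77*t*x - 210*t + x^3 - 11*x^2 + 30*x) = x^2 - 11*x + 30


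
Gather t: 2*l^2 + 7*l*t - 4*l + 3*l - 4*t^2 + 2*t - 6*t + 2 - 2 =2*l^2 - l - 4*t^2 + t*(7*l - 4)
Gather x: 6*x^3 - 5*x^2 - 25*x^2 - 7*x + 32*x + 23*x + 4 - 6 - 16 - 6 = 6*x^3 - 30*x^2 + 48*x - 24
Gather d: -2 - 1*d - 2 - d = -2*d - 4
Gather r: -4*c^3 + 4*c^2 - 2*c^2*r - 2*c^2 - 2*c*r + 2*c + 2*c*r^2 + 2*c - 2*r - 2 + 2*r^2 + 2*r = -4*c^3 + 2*c^2 + 4*c + r^2*(2*c + 2) + r*(-2*c^2 - 2*c) - 2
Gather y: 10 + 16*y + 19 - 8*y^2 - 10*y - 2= -8*y^2 + 6*y + 27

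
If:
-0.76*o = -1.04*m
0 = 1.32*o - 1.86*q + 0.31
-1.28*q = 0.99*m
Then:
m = -0.10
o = -0.13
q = 0.07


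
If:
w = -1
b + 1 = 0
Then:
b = -1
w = -1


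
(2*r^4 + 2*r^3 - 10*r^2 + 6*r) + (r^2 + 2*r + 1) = 2*r^4 + 2*r^3 - 9*r^2 + 8*r + 1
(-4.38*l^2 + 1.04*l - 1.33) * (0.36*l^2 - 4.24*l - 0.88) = -1.5768*l^4 + 18.9456*l^3 - 1.034*l^2 + 4.724*l + 1.1704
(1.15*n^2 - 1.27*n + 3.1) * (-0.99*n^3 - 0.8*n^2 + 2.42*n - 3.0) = -1.1385*n^5 + 0.3373*n^4 + 0.73*n^3 - 9.0034*n^2 + 11.312*n - 9.3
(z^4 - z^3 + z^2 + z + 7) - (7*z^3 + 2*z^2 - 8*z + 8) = z^4 - 8*z^3 - z^2 + 9*z - 1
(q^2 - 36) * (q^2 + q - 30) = q^4 + q^3 - 66*q^2 - 36*q + 1080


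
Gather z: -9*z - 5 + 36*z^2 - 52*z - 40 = 36*z^2 - 61*z - 45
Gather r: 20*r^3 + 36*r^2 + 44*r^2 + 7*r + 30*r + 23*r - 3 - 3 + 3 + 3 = 20*r^3 + 80*r^2 + 60*r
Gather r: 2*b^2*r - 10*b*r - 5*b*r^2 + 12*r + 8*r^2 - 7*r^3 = -7*r^3 + r^2*(8 - 5*b) + r*(2*b^2 - 10*b + 12)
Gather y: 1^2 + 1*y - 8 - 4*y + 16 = 9 - 3*y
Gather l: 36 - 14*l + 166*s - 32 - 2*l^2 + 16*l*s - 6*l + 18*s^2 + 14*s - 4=-2*l^2 + l*(16*s - 20) + 18*s^2 + 180*s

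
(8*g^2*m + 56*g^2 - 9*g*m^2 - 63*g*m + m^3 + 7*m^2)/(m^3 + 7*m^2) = 8*g^2/m^2 - 9*g/m + 1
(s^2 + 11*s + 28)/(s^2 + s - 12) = (s + 7)/(s - 3)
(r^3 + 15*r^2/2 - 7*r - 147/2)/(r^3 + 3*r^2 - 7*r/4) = 2*(r^2 + 4*r - 21)/(r*(2*r - 1))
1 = 1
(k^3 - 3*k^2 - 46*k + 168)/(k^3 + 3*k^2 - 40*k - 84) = (k - 4)/(k + 2)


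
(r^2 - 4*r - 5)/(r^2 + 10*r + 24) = (r^2 - 4*r - 5)/(r^2 + 10*r + 24)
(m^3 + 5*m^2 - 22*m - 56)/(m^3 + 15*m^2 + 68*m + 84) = (m - 4)/(m + 6)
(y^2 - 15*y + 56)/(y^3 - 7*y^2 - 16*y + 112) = (y - 8)/(y^2 - 16)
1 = 1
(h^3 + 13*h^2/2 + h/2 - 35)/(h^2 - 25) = (h^2 + 3*h/2 - 7)/(h - 5)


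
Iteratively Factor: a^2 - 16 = (a + 4)*(a - 4)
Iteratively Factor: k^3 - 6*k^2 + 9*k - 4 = (k - 1)*(k^2 - 5*k + 4) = (k - 1)^2*(k - 4)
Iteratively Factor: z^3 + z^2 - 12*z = (z)*(z^2 + z - 12) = z*(z - 3)*(z + 4)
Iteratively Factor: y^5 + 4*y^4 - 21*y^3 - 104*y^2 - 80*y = (y - 5)*(y^4 + 9*y^3 + 24*y^2 + 16*y) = y*(y - 5)*(y^3 + 9*y^2 + 24*y + 16) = y*(y - 5)*(y + 1)*(y^2 + 8*y + 16) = y*(y - 5)*(y + 1)*(y + 4)*(y + 4)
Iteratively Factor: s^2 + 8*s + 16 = (s + 4)*(s + 4)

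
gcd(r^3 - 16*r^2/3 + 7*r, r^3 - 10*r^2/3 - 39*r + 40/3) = 1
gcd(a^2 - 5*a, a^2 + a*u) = a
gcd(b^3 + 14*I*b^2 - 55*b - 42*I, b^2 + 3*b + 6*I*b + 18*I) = b + 6*I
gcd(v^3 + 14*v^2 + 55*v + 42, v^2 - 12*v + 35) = 1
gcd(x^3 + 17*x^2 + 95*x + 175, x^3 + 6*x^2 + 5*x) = x + 5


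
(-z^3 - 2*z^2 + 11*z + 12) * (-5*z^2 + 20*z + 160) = 5*z^5 - 10*z^4 - 255*z^3 - 160*z^2 + 2000*z + 1920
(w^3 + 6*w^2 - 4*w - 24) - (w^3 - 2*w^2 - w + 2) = 8*w^2 - 3*w - 26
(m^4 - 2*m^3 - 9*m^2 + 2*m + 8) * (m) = m^5 - 2*m^4 - 9*m^3 + 2*m^2 + 8*m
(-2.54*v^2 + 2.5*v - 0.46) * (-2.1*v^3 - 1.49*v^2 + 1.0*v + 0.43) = 5.334*v^5 - 1.4654*v^4 - 5.299*v^3 + 2.0932*v^2 + 0.615*v - 0.1978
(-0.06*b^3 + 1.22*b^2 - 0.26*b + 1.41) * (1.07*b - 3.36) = -0.0642*b^4 + 1.507*b^3 - 4.3774*b^2 + 2.3823*b - 4.7376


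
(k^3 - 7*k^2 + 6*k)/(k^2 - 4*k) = (k^2 - 7*k + 6)/(k - 4)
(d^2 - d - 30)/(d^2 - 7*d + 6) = (d + 5)/(d - 1)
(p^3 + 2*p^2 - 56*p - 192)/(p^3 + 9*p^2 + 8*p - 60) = (p^2 - 4*p - 32)/(p^2 + 3*p - 10)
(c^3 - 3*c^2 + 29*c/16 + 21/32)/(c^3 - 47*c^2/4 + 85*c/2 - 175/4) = (8*c^2 - 10*c - 3)/(8*(c^2 - 10*c + 25))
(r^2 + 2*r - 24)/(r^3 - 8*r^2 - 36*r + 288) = (r - 4)/(r^2 - 14*r + 48)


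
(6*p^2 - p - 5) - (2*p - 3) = 6*p^2 - 3*p - 2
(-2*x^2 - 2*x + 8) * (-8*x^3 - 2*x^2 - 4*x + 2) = 16*x^5 + 20*x^4 - 52*x^3 - 12*x^2 - 36*x + 16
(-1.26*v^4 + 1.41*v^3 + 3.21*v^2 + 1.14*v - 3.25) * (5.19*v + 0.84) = -6.5394*v^5 + 6.2595*v^4 + 17.8443*v^3 + 8.613*v^2 - 15.9099*v - 2.73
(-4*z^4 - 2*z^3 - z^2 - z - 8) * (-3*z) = 12*z^5 + 6*z^4 + 3*z^3 + 3*z^2 + 24*z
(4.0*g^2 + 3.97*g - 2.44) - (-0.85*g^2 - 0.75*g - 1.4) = 4.85*g^2 + 4.72*g - 1.04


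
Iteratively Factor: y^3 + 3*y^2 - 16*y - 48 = (y + 3)*(y^2 - 16) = (y + 3)*(y + 4)*(y - 4)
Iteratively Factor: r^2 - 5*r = (r - 5)*(r)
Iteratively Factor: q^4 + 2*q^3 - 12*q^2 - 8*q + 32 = (q + 4)*(q^3 - 2*q^2 - 4*q + 8) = (q + 2)*(q + 4)*(q^2 - 4*q + 4) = (q - 2)*(q + 2)*(q + 4)*(q - 2)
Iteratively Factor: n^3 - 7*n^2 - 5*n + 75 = (n + 3)*(n^2 - 10*n + 25) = (n - 5)*(n + 3)*(n - 5)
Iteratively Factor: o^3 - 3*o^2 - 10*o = (o + 2)*(o^2 - 5*o) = (o - 5)*(o + 2)*(o)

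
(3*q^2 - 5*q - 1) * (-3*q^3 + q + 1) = -9*q^5 + 15*q^4 + 6*q^3 - 2*q^2 - 6*q - 1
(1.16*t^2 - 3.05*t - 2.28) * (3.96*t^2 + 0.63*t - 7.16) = 4.5936*t^4 - 11.3472*t^3 - 19.2559*t^2 + 20.4016*t + 16.3248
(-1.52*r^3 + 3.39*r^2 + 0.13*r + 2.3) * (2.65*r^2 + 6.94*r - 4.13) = -4.028*r^5 - 1.5653*r^4 + 30.1487*r^3 - 7.0035*r^2 + 15.4251*r - 9.499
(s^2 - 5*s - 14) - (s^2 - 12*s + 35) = 7*s - 49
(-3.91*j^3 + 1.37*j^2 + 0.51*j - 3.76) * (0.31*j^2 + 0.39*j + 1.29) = -1.2121*j^5 - 1.1002*j^4 - 4.3515*j^3 + 0.8006*j^2 - 0.8085*j - 4.8504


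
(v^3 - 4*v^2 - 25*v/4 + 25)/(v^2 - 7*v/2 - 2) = (4*v^2 - 25)/(2*(2*v + 1))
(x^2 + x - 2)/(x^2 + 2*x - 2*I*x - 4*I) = (x - 1)/(x - 2*I)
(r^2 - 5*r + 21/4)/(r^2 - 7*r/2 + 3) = (r - 7/2)/(r - 2)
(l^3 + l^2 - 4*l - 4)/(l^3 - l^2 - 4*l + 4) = (l + 1)/(l - 1)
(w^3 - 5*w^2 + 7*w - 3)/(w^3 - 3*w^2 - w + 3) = (w - 1)/(w + 1)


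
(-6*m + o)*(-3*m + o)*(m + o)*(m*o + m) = 18*m^4*o + 18*m^4 + 9*m^3*o^2 + 9*m^3*o - 8*m^2*o^3 - 8*m^2*o^2 + m*o^4 + m*o^3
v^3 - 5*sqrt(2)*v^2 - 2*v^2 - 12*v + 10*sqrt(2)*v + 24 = (v - 2)*(v - 6*sqrt(2))*(v + sqrt(2))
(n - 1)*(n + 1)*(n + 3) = n^3 + 3*n^2 - n - 3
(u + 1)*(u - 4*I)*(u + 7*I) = u^3 + u^2 + 3*I*u^2 + 28*u + 3*I*u + 28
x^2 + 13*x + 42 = (x + 6)*(x + 7)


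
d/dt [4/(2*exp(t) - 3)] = -8*exp(t)/(2*exp(t) - 3)^2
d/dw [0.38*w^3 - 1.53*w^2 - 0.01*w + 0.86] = 1.14*w^2 - 3.06*w - 0.01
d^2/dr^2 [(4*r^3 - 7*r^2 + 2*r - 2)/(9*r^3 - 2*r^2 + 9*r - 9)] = 2*(-495*r^6 - 486*r^5 + 2565*r^4 - 3709*r^3 - 132*r^2 + 486*r - 531)/(729*r^9 - 486*r^8 + 2295*r^7 - 3167*r^6 + 3267*r^5 - 4968*r^4 + 3888*r^3 - 2673*r^2 + 2187*r - 729)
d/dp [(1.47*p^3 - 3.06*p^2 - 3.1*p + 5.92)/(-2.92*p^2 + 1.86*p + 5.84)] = (-4.2924*p^4 + 5.4684*p^3 + 11.0108*p^2 - 1.168*p - 29.1152)/(8.5264*p^4 - 10.8624*p^3 - 30.646*p^2 + 21.7248*p + 34.1056)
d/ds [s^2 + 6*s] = 2*s + 6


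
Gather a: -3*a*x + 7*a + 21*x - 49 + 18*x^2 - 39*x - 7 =a*(7 - 3*x) + 18*x^2 - 18*x - 56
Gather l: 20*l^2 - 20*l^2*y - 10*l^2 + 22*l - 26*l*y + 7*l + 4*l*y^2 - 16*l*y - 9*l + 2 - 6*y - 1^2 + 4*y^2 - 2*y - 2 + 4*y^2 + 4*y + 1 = l^2*(10 - 20*y) + l*(4*y^2 - 42*y + 20) + 8*y^2 - 4*y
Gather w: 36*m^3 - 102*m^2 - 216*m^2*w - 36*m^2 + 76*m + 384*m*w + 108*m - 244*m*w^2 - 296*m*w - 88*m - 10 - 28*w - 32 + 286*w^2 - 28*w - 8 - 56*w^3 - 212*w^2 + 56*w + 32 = 36*m^3 - 138*m^2 + 96*m - 56*w^3 + w^2*(74 - 244*m) + w*(-216*m^2 + 88*m) - 18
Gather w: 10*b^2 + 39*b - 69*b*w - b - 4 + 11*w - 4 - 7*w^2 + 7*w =10*b^2 + 38*b - 7*w^2 + w*(18 - 69*b) - 8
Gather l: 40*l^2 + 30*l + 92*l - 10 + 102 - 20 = 40*l^2 + 122*l + 72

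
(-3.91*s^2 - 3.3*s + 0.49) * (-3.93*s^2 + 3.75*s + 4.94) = 15.3663*s^4 - 1.6935*s^3 - 33.6161*s^2 - 14.4645*s + 2.4206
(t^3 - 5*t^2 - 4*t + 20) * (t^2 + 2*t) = t^5 - 3*t^4 - 14*t^3 + 12*t^2 + 40*t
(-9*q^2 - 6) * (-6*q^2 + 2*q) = 54*q^4 - 18*q^3 + 36*q^2 - 12*q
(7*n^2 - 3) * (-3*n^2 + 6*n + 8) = -21*n^4 + 42*n^3 + 65*n^2 - 18*n - 24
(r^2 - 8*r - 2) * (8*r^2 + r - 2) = 8*r^4 - 63*r^3 - 26*r^2 + 14*r + 4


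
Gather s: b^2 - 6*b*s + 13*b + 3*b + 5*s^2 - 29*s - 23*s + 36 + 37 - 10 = b^2 + 16*b + 5*s^2 + s*(-6*b - 52) + 63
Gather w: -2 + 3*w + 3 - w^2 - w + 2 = -w^2 + 2*w + 3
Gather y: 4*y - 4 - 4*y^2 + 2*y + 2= -4*y^2 + 6*y - 2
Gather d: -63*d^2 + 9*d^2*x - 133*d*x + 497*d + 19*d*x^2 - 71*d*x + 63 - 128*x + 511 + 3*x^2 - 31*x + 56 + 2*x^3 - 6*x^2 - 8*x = d^2*(9*x - 63) + d*(19*x^2 - 204*x + 497) + 2*x^3 - 3*x^2 - 167*x + 630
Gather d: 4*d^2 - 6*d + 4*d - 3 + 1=4*d^2 - 2*d - 2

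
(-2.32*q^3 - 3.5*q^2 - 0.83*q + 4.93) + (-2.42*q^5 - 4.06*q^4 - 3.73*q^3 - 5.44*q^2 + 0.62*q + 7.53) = -2.42*q^5 - 4.06*q^4 - 6.05*q^3 - 8.94*q^2 - 0.21*q + 12.46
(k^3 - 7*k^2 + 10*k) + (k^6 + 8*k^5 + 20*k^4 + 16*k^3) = k^6 + 8*k^5 + 20*k^4 + 17*k^3 - 7*k^2 + 10*k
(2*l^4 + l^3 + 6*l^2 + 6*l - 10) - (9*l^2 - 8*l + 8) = 2*l^4 + l^3 - 3*l^2 + 14*l - 18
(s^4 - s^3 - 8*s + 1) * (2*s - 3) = 2*s^5 - 5*s^4 + 3*s^3 - 16*s^2 + 26*s - 3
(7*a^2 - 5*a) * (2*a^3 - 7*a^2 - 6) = 14*a^5 - 59*a^4 + 35*a^3 - 42*a^2 + 30*a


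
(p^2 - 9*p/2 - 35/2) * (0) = 0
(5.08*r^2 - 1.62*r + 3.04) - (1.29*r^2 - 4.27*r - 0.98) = 3.79*r^2 + 2.65*r + 4.02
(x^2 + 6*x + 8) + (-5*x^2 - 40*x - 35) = -4*x^2 - 34*x - 27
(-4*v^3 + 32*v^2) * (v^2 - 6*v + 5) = -4*v^5 + 56*v^4 - 212*v^3 + 160*v^2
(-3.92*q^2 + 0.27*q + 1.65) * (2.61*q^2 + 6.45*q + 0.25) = -10.2312*q^4 - 24.5793*q^3 + 5.068*q^2 + 10.71*q + 0.4125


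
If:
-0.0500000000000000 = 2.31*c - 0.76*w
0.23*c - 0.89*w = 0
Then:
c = -0.02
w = -0.01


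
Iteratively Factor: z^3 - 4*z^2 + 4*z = (z - 2)*(z^2 - 2*z) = (z - 2)^2*(z)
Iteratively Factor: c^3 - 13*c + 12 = (c - 3)*(c^2 + 3*c - 4) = (c - 3)*(c + 4)*(c - 1)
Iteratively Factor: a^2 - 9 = (a - 3)*(a + 3)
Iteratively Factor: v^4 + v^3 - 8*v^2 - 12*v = (v - 3)*(v^3 + 4*v^2 + 4*v) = (v - 3)*(v + 2)*(v^2 + 2*v) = v*(v - 3)*(v + 2)*(v + 2)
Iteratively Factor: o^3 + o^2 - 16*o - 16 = (o + 1)*(o^2 - 16) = (o + 1)*(o + 4)*(o - 4)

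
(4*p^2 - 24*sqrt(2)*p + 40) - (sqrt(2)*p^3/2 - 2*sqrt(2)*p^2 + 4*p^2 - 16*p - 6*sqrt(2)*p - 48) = -sqrt(2)*p^3/2 + 2*sqrt(2)*p^2 - 18*sqrt(2)*p + 16*p + 88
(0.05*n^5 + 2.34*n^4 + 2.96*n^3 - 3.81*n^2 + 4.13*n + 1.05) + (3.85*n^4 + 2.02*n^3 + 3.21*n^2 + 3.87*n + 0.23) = 0.05*n^5 + 6.19*n^4 + 4.98*n^3 - 0.6*n^2 + 8.0*n + 1.28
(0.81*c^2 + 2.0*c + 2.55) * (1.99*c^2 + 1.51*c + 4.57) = 1.6119*c^4 + 5.2031*c^3 + 11.7962*c^2 + 12.9905*c + 11.6535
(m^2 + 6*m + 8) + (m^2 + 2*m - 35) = 2*m^2 + 8*m - 27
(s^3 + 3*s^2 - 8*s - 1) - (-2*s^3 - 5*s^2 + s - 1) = 3*s^3 + 8*s^2 - 9*s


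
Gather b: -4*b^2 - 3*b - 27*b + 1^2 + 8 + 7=-4*b^2 - 30*b + 16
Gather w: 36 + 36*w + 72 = 36*w + 108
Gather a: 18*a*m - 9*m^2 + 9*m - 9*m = 18*a*m - 9*m^2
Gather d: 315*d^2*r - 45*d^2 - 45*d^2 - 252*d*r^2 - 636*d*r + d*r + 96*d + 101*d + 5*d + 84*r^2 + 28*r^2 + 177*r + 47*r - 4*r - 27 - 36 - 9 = d^2*(315*r - 90) + d*(-252*r^2 - 635*r + 202) + 112*r^2 + 220*r - 72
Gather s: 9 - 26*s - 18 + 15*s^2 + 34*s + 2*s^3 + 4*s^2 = 2*s^3 + 19*s^2 + 8*s - 9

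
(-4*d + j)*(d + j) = -4*d^2 - 3*d*j + j^2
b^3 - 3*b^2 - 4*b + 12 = (b - 3)*(b - 2)*(b + 2)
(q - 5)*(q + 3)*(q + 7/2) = q^3 + 3*q^2/2 - 22*q - 105/2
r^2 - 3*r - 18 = (r - 6)*(r + 3)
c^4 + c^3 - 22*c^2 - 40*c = c*(c - 5)*(c + 2)*(c + 4)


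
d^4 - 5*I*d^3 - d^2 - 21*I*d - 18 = (d - 3*I)^2*(d - I)*(d + 2*I)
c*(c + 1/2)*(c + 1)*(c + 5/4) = c^4 + 11*c^3/4 + 19*c^2/8 + 5*c/8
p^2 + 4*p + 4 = (p + 2)^2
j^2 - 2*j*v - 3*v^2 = (j - 3*v)*(j + v)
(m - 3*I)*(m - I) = m^2 - 4*I*m - 3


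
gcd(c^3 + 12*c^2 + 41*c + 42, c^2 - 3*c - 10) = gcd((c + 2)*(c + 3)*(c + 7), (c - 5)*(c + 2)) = c + 2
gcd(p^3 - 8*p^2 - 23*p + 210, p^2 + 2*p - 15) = p + 5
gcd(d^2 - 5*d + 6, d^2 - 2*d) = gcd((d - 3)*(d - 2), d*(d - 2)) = d - 2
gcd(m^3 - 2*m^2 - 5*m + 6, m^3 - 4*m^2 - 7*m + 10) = m^2 + m - 2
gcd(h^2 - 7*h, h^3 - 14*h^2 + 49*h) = h^2 - 7*h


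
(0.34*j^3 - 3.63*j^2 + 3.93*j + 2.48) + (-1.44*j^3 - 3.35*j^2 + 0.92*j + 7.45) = -1.1*j^3 - 6.98*j^2 + 4.85*j + 9.93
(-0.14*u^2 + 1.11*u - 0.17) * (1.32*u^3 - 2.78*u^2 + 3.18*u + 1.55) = -0.1848*u^5 + 1.8544*u^4 - 3.7554*u^3 + 3.7854*u^2 + 1.1799*u - 0.2635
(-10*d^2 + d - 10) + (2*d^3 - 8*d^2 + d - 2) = 2*d^3 - 18*d^2 + 2*d - 12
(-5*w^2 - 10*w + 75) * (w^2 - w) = -5*w^4 - 5*w^3 + 85*w^2 - 75*w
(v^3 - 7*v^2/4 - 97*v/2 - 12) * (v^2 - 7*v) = v^5 - 35*v^4/4 - 145*v^3/4 + 655*v^2/2 + 84*v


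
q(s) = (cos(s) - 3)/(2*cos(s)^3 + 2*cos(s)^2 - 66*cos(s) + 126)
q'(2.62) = 0.00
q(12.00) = -0.03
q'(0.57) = 0.01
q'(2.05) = 0.00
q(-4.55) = -0.02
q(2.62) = -0.02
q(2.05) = -0.02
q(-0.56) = -0.03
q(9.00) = -0.02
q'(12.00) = -0.00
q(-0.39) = -0.03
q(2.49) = -0.02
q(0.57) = -0.03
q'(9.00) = 0.00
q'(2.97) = 0.00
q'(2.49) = 0.00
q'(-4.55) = 0.00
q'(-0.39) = -0.00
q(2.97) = -0.02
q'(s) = (cos(s) - 3)*(6*sin(s)*cos(s)^2 + 4*sin(s)*cos(s) - 66*sin(s))/(2*cos(s)^3 + 2*cos(s)^2 - 66*cos(s) + 126)^2 - sin(s)/(2*cos(s)^3 + 2*cos(s)^2 - 66*cos(s) + 126) = (cos(s) + 2)*sin(s)/((cos(s) - 3)^2*(cos(s) + 7)^2)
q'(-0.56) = -0.01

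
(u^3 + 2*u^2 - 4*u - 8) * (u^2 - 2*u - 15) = u^5 - 23*u^3 - 30*u^2 + 76*u + 120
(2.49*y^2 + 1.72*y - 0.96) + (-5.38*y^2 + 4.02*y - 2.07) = -2.89*y^2 + 5.74*y - 3.03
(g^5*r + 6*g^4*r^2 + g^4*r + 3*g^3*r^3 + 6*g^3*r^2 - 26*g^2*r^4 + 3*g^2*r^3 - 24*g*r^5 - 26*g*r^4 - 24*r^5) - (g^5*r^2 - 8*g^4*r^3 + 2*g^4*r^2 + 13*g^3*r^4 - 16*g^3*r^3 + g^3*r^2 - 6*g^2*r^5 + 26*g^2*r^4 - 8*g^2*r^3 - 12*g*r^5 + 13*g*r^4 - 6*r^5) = -g^5*r^2 + g^5*r + 8*g^4*r^3 + 4*g^4*r^2 + g^4*r - 13*g^3*r^4 + 19*g^3*r^3 + 5*g^3*r^2 + 6*g^2*r^5 - 52*g^2*r^4 + 11*g^2*r^3 - 12*g*r^5 - 39*g*r^4 - 18*r^5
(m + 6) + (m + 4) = 2*m + 10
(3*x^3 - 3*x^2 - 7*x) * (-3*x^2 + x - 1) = -9*x^5 + 12*x^4 + 15*x^3 - 4*x^2 + 7*x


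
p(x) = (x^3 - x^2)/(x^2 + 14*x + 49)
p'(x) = (-2*x - 14)*(x^3 - x^2)/(x^2 + 14*x + 49)^2 + (3*x^2 - 2*x)/(x^2 + 14*x + 49) = x*(x^2 + 21*x - 14)/(x^3 + 21*x^2 + 147*x + 343)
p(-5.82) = -165.91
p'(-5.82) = 362.54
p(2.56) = 0.11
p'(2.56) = 0.14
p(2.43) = 0.09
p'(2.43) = 0.12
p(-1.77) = -0.32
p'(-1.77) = 0.59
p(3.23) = 0.22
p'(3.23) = 0.19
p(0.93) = -0.00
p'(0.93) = 0.01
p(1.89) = 0.04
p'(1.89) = 0.08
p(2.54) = 0.11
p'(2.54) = 0.13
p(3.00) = 0.18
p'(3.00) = 0.17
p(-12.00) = -74.88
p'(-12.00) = -11.71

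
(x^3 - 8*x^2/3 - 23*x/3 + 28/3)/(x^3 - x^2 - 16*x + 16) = (x + 7/3)/(x + 4)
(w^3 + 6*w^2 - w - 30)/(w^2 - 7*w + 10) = (w^2 + 8*w + 15)/(w - 5)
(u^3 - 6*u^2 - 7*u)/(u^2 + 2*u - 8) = u*(u^2 - 6*u - 7)/(u^2 + 2*u - 8)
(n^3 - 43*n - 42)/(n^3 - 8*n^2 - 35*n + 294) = (n + 1)/(n - 7)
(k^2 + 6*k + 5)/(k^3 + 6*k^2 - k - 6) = (k + 5)/(k^2 + 5*k - 6)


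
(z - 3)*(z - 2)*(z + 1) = z^3 - 4*z^2 + z + 6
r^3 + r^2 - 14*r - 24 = (r - 4)*(r + 2)*(r + 3)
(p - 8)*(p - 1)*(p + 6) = p^3 - 3*p^2 - 46*p + 48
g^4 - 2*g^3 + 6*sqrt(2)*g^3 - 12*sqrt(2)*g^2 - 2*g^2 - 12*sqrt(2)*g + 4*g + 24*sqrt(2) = (g - 2)*(g - sqrt(2))*(g + sqrt(2))*(g + 6*sqrt(2))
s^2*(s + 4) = s^3 + 4*s^2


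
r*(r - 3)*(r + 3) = r^3 - 9*r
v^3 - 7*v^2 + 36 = (v - 6)*(v - 3)*(v + 2)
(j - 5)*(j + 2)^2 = j^3 - j^2 - 16*j - 20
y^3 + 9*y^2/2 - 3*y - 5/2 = (y - 1)*(y + 1/2)*(y + 5)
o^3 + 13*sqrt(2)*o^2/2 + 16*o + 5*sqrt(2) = (o + sqrt(2)/2)*(o + sqrt(2))*(o + 5*sqrt(2))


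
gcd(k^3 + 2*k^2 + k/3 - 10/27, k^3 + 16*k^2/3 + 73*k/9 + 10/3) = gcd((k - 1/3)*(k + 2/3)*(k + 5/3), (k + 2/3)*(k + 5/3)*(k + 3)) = k^2 + 7*k/3 + 10/9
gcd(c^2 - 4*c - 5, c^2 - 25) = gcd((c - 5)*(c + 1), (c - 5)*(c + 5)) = c - 5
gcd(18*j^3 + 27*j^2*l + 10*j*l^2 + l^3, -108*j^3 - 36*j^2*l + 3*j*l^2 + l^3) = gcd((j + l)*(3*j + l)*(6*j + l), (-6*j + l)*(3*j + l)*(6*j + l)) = 18*j^2 + 9*j*l + l^2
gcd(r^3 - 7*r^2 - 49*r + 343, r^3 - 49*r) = r^2 - 49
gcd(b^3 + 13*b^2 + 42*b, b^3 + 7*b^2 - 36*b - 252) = b^2 + 13*b + 42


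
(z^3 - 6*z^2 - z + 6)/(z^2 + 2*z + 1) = (z^2 - 7*z + 6)/(z + 1)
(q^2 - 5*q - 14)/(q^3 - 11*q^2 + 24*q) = (q^2 - 5*q - 14)/(q*(q^2 - 11*q + 24))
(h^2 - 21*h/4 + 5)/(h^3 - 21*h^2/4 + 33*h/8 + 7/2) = 2*(4*h - 5)/(8*h^2 - 10*h - 7)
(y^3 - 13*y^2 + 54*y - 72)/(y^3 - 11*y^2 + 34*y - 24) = (y - 3)/(y - 1)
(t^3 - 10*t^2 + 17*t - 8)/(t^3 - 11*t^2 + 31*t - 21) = (t^2 - 9*t + 8)/(t^2 - 10*t + 21)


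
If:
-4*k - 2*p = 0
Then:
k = -p/2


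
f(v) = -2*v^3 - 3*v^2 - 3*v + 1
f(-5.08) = 201.01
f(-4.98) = 188.55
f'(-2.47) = -24.79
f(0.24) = 0.08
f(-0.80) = 2.50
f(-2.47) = 20.25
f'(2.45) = -53.72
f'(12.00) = -939.00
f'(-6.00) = -183.00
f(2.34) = -48.07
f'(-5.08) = -127.36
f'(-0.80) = -2.04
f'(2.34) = -49.89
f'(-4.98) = -121.92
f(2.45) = -53.77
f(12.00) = -3923.00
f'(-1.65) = -9.44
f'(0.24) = -4.79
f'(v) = -6*v^2 - 6*v - 3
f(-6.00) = 343.00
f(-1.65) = 6.77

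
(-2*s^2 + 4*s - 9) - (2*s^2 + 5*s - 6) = -4*s^2 - s - 3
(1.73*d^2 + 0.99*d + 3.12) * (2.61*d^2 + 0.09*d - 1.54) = 4.5153*d^4 + 2.7396*d^3 + 5.5681*d^2 - 1.2438*d - 4.8048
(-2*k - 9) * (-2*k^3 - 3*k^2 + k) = 4*k^4 + 24*k^3 + 25*k^2 - 9*k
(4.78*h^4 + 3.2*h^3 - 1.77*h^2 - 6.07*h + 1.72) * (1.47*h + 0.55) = 7.0266*h^5 + 7.333*h^4 - 0.8419*h^3 - 9.8964*h^2 - 0.8101*h + 0.946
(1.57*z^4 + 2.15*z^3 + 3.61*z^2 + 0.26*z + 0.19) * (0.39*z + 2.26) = 0.6123*z^5 + 4.3867*z^4 + 6.2669*z^3 + 8.26*z^2 + 0.6617*z + 0.4294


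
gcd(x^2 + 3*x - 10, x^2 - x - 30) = x + 5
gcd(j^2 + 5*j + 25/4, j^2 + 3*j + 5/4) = j + 5/2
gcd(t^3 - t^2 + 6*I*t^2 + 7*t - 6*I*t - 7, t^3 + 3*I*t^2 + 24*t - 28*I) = t + 7*I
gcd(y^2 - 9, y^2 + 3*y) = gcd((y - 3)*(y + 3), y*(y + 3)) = y + 3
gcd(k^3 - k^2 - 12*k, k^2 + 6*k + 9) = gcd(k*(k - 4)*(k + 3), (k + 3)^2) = k + 3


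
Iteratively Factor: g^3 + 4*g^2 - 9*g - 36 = (g - 3)*(g^2 + 7*g + 12) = (g - 3)*(g + 4)*(g + 3)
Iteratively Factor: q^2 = (q)*(q)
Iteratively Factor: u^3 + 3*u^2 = (u + 3)*(u^2) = u*(u + 3)*(u)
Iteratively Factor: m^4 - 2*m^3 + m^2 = (m)*(m^3 - 2*m^2 + m) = m^2*(m^2 - 2*m + 1) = m^2*(m - 1)*(m - 1)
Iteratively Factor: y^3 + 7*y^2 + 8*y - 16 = (y + 4)*(y^2 + 3*y - 4) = (y - 1)*(y + 4)*(y + 4)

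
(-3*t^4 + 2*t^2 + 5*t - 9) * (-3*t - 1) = 9*t^5 + 3*t^4 - 6*t^3 - 17*t^2 + 22*t + 9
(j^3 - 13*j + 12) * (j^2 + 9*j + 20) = j^5 + 9*j^4 + 7*j^3 - 105*j^2 - 152*j + 240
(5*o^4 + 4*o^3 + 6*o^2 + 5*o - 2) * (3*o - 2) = 15*o^5 + 2*o^4 + 10*o^3 + 3*o^2 - 16*o + 4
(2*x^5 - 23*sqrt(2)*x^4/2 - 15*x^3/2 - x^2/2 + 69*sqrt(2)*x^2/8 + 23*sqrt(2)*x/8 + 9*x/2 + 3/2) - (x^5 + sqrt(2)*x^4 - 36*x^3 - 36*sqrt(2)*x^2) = x^5 - 25*sqrt(2)*x^4/2 + 57*x^3/2 - x^2/2 + 357*sqrt(2)*x^2/8 + 23*sqrt(2)*x/8 + 9*x/2 + 3/2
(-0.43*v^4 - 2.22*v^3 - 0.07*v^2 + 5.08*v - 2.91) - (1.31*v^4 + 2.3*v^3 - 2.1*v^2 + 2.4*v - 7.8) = -1.74*v^4 - 4.52*v^3 + 2.03*v^2 + 2.68*v + 4.89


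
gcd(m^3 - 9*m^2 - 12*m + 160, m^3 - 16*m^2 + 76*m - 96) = m - 8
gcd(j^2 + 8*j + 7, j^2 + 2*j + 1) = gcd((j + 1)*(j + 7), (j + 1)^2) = j + 1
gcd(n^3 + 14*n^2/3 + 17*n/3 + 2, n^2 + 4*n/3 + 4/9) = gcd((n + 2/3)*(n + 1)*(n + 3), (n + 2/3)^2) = n + 2/3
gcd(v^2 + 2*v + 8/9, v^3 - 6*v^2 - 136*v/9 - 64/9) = v^2 + 2*v + 8/9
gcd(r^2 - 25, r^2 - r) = 1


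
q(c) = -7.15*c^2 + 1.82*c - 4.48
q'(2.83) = -38.65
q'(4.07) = -56.38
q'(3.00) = -41.08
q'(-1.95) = 29.70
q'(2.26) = -30.50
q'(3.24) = -44.51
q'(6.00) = -83.98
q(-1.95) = -35.22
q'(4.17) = -57.81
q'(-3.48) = 51.58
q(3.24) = -73.64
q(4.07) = -115.51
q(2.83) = -56.59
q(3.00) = -63.37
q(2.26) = -36.89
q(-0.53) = -7.45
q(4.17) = -121.22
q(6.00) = -250.96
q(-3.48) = -97.40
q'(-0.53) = 9.40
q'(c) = 1.82 - 14.3*c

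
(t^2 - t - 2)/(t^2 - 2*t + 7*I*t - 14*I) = (t + 1)/(t + 7*I)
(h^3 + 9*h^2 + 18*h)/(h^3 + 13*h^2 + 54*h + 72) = h/(h + 4)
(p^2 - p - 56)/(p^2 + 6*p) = (p^2 - p - 56)/(p*(p + 6))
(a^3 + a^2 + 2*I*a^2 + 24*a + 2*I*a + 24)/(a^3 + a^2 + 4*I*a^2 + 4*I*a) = (a^2 + 2*I*a + 24)/(a*(a + 4*I))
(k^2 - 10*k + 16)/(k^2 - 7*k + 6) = (k^2 - 10*k + 16)/(k^2 - 7*k + 6)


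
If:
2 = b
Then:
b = 2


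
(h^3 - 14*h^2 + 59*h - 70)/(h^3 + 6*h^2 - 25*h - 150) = (h^2 - 9*h + 14)/(h^2 + 11*h + 30)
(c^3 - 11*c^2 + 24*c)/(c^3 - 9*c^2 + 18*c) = (c - 8)/(c - 6)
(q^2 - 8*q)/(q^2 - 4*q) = (q - 8)/(q - 4)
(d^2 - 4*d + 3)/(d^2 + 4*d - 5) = (d - 3)/(d + 5)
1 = 1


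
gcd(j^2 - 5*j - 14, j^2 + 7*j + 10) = j + 2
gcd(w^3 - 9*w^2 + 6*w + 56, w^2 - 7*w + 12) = w - 4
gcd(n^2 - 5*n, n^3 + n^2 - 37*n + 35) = n - 5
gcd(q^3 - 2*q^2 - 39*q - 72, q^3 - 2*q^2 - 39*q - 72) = q^3 - 2*q^2 - 39*q - 72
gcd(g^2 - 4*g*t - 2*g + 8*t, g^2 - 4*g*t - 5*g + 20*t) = -g + 4*t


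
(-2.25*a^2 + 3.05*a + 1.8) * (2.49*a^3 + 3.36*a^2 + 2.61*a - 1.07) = -5.6025*a^5 + 0.0345000000000004*a^4 + 8.8575*a^3 + 16.416*a^2 + 1.4345*a - 1.926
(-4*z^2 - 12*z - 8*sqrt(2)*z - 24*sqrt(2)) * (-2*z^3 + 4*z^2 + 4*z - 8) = 8*z^5 + 8*z^4 + 16*sqrt(2)*z^4 - 64*z^3 + 16*sqrt(2)*z^3 - 128*sqrt(2)*z^2 - 16*z^2 - 32*sqrt(2)*z + 96*z + 192*sqrt(2)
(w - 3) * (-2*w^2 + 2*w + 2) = -2*w^3 + 8*w^2 - 4*w - 6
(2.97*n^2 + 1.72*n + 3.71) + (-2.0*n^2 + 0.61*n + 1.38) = 0.97*n^2 + 2.33*n + 5.09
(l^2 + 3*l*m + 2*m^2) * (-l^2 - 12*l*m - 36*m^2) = -l^4 - 15*l^3*m - 74*l^2*m^2 - 132*l*m^3 - 72*m^4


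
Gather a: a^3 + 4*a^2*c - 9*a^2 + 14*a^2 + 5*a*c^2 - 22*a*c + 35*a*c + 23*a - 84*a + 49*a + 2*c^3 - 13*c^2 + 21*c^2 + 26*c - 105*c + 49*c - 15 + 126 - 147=a^3 + a^2*(4*c + 5) + a*(5*c^2 + 13*c - 12) + 2*c^3 + 8*c^2 - 30*c - 36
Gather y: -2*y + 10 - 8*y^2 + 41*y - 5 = -8*y^2 + 39*y + 5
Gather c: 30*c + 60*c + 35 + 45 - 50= 90*c + 30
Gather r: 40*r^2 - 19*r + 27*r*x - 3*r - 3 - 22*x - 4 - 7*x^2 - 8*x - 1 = 40*r^2 + r*(27*x - 22) - 7*x^2 - 30*x - 8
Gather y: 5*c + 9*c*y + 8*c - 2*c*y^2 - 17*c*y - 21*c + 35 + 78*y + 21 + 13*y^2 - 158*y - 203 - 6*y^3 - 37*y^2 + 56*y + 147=-8*c - 6*y^3 + y^2*(-2*c - 24) + y*(-8*c - 24)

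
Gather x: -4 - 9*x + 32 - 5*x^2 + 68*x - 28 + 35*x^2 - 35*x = 30*x^2 + 24*x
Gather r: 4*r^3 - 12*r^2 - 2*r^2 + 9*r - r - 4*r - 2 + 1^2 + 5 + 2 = 4*r^3 - 14*r^2 + 4*r + 6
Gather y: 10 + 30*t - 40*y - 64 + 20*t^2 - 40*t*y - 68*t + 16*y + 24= 20*t^2 - 38*t + y*(-40*t - 24) - 30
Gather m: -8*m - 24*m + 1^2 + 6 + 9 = 16 - 32*m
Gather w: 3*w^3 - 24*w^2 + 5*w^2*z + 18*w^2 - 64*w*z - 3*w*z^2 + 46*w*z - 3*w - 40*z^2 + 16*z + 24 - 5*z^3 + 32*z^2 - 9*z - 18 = 3*w^3 + w^2*(5*z - 6) + w*(-3*z^2 - 18*z - 3) - 5*z^3 - 8*z^2 + 7*z + 6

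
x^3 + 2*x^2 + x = x*(x + 1)^2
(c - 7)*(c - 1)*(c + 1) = c^3 - 7*c^2 - c + 7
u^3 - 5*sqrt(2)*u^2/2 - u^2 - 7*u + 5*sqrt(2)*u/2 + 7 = (u - 1)*(u - 7*sqrt(2)/2)*(u + sqrt(2))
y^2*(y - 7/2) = y^3 - 7*y^2/2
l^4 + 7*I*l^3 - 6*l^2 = l^2*(l + I)*(l + 6*I)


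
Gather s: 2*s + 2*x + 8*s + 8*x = 10*s + 10*x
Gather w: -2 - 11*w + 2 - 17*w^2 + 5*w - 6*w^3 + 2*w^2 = -6*w^3 - 15*w^2 - 6*w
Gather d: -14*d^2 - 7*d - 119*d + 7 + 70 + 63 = -14*d^2 - 126*d + 140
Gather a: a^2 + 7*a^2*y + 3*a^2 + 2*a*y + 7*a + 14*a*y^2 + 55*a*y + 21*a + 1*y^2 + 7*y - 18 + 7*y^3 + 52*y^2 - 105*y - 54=a^2*(7*y + 4) + a*(14*y^2 + 57*y + 28) + 7*y^3 + 53*y^2 - 98*y - 72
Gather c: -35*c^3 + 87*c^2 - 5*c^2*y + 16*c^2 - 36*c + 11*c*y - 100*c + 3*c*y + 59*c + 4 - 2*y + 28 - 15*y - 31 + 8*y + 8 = -35*c^3 + c^2*(103 - 5*y) + c*(14*y - 77) - 9*y + 9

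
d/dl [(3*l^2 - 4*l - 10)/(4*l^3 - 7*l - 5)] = (2*(2 - 3*l)*(-4*l^3 + 7*l + 5) + (12*l^2 - 7)*(-3*l^2 + 4*l + 10))/(-4*l^3 + 7*l + 5)^2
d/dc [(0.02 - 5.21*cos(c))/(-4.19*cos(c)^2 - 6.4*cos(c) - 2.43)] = (21.8299*cos(c)^2 - 0.1676*cos(c) - 12.7883)*sin(c)/(17.5561*cos(c)^4 + 53.632*cos(c)^3 + 61.3234*cos(c)^2 + 31.104*cos(c) + 5.9049)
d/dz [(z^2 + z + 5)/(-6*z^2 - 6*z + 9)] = 13*(2*z + 1)/(3*(4*z^4 + 8*z^3 - 8*z^2 - 12*z + 9))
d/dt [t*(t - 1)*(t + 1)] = 3*t^2 - 1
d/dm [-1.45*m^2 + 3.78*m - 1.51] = 3.78 - 2.9*m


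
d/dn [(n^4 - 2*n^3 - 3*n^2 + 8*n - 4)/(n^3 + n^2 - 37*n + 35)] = (n^4 + 4*n^3 - 103*n^2 + 62*n + 132)/(n^4 + 4*n^3 - 66*n^2 - 140*n + 1225)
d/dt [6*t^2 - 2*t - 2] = 12*t - 2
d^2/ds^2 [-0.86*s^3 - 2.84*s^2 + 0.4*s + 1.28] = -5.16*s - 5.68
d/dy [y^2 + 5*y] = 2*y + 5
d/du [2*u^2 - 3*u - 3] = 4*u - 3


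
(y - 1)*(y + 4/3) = y^2 + y/3 - 4/3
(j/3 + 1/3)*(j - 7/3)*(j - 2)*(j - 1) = j^4/3 - 13*j^3/9 + 11*j^2/9 + 13*j/9 - 14/9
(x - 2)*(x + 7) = x^2 + 5*x - 14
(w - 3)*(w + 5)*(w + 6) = w^3 + 8*w^2 - 3*w - 90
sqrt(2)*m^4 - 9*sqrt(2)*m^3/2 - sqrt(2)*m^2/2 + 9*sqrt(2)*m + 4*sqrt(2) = (m - 4)*(m - 2)*(m + 1/2)*(sqrt(2)*m + sqrt(2))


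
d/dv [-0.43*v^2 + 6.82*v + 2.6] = 6.82 - 0.86*v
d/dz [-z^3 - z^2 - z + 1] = -3*z^2 - 2*z - 1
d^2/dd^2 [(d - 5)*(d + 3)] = 2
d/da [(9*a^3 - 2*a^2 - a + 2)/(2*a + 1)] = (36*a^3 + 23*a^2 - 4*a - 5)/(4*a^2 + 4*a + 1)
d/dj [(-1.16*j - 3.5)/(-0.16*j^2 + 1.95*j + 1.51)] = (-0.1856*j^2 - 1.12*j + 5.0734)/(0.0256*j^4 - 0.624*j^3 + 3.3193*j^2 + 5.889*j + 2.2801)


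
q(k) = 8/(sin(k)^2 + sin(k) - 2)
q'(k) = 8*(-2*sin(k)*cos(k) - cos(k))/(sin(k)^2 + sin(k) - 2)^2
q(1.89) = -53.69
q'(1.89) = 327.85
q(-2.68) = -3.56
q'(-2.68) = 0.15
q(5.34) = -3.71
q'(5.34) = 0.63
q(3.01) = -4.32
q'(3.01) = 2.92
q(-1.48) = -3.99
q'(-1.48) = 0.18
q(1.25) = -53.18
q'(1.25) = -322.99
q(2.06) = -23.66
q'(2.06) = 90.94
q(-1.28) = -3.92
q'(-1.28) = 0.50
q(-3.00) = -3.77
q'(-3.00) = 1.26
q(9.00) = -5.64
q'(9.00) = 6.61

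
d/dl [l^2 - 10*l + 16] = 2*l - 10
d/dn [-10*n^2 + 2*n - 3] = 2 - 20*n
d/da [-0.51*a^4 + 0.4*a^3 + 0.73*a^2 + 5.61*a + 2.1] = -2.04*a^3 + 1.2*a^2 + 1.46*a + 5.61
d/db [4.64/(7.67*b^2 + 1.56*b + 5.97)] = (-71.1776*b - 7.2384)/(7.67*b^2 + 1.56*b + 5.97)^2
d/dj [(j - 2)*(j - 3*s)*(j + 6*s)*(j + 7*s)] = 4*j^3 + 30*j^2*s - 6*j^2 + 6*j*s^2 - 40*j*s - 126*s^3 - 6*s^2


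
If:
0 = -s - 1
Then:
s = -1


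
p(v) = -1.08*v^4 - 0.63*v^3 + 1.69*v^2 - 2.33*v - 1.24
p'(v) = -4.32*v^3 - 1.89*v^2 + 3.38*v - 2.33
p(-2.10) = -4.06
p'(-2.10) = 22.24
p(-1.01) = 2.36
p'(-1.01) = -3.22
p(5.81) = -1311.92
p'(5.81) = -893.74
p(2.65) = -60.53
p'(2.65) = -87.04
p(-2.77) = -32.01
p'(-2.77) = 65.62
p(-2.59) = -21.52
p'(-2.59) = 51.29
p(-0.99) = 2.30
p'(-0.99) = -3.34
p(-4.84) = -471.60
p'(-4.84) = 426.84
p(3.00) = -97.51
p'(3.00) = -125.84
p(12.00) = -23269.36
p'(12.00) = -7698.89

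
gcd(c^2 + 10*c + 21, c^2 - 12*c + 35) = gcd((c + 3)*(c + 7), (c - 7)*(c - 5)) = 1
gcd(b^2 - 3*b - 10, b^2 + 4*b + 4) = b + 2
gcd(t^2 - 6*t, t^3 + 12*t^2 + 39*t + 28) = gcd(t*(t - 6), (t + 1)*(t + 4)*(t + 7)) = 1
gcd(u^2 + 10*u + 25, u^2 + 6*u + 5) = u + 5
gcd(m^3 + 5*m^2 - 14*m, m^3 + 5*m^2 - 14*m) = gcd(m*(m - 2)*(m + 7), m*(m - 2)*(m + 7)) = m^3 + 5*m^2 - 14*m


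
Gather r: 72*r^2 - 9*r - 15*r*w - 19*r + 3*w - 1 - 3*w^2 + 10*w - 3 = 72*r^2 + r*(-15*w - 28) - 3*w^2 + 13*w - 4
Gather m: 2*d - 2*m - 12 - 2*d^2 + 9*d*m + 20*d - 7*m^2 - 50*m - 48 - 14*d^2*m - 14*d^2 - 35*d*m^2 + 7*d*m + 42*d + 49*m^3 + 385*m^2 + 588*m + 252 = -16*d^2 + 64*d + 49*m^3 + m^2*(378 - 35*d) + m*(-14*d^2 + 16*d + 536) + 192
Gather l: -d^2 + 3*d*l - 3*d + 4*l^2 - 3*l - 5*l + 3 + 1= -d^2 - 3*d + 4*l^2 + l*(3*d - 8) + 4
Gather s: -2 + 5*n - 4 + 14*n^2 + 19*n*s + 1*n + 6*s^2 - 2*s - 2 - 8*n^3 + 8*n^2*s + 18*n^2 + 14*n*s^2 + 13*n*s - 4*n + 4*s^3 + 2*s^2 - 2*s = -8*n^3 + 32*n^2 + 2*n + 4*s^3 + s^2*(14*n + 8) + s*(8*n^2 + 32*n - 4) - 8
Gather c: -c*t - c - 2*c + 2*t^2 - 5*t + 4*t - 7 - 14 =c*(-t - 3) + 2*t^2 - t - 21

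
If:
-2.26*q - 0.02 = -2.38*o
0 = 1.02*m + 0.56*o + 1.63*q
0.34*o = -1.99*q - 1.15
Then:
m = 1.05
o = -0.46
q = -0.50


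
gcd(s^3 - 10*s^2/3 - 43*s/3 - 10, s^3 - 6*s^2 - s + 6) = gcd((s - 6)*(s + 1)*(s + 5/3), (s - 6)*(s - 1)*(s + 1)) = s^2 - 5*s - 6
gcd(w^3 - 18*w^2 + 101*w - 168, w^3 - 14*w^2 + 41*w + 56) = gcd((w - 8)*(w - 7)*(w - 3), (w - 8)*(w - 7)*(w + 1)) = w^2 - 15*w + 56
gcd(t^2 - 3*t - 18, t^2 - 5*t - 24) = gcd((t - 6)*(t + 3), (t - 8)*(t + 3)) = t + 3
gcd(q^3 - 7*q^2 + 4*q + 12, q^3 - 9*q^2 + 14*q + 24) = q^2 - 5*q - 6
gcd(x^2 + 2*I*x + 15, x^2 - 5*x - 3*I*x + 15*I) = x - 3*I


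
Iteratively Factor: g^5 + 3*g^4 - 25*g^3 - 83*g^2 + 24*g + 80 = (g - 5)*(g^4 + 8*g^3 + 15*g^2 - 8*g - 16) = (g - 5)*(g + 4)*(g^3 + 4*g^2 - g - 4) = (g - 5)*(g + 1)*(g + 4)*(g^2 + 3*g - 4) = (g - 5)*(g + 1)*(g + 4)^2*(g - 1)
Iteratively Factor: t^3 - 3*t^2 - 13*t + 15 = (t + 3)*(t^2 - 6*t + 5) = (t - 5)*(t + 3)*(t - 1)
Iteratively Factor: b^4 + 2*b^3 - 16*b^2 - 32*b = (b + 4)*(b^3 - 2*b^2 - 8*b) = (b - 4)*(b + 4)*(b^2 + 2*b) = b*(b - 4)*(b + 4)*(b + 2)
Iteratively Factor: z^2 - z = (z)*(z - 1)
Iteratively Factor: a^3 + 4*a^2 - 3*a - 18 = (a - 2)*(a^2 + 6*a + 9) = (a - 2)*(a + 3)*(a + 3)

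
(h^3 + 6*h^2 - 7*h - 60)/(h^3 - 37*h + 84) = (h^2 + 9*h + 20)/(h^2 + 3*h - 28)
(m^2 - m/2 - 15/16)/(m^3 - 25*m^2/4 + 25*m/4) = (m + 3/4)/(m*(m - 5))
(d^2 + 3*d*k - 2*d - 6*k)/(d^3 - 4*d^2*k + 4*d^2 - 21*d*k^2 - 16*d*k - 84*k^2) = (d - 2)/(d^2 - 7*d*k + 4*d - 28*k)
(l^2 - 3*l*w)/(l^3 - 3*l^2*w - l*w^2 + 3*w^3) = l/(l^2 - w^2)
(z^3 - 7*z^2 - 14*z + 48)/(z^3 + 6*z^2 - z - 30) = (z - 8)/(z + 5)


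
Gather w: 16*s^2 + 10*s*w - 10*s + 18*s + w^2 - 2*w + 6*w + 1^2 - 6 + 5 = 16*s^2 + 8*s + w^2 + w*(10*s + 4)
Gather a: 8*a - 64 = 8*a - 64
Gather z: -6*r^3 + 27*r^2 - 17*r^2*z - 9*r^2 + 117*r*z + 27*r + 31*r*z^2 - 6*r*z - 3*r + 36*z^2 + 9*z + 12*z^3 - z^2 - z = -6*r^3 + 18*r^2 + 24*r + 12*z^3 + z^2*(31*r + 35) + z*(-17*r^2 + 111*r + 8)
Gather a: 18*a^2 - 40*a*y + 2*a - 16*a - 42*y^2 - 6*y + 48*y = 18*a^2 + a*(-40*y - 14) - 42*y^2 + 42*y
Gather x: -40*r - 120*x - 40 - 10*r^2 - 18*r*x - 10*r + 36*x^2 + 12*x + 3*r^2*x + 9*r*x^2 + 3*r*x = -10*r^2 - 50*r + x^2*(9*r + 36) + x*(3*r^2 - 15*r - 108) - 40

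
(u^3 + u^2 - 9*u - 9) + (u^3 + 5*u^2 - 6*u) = 2*u^3 + 6*u^2 - 15*u - 9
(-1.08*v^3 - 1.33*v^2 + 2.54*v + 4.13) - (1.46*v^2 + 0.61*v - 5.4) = -1.08*v^3 - 2.79*v^2 + 1.93*v + 9.53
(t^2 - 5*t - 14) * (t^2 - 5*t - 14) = t^4 - 10*t^3 - 3*t^2 + 140*t + 196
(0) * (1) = 0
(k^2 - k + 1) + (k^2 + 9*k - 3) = 2*k^2 + 8*k - 2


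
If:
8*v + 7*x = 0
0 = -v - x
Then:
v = 0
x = 0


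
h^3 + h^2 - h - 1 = (h - 1)*(h + 1)^2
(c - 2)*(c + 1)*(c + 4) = c^3 + 3*c^2 - 6*c - 8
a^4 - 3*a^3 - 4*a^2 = a^2*(a - 4)*(a + 1)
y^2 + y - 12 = (y - 3)*(y + 4)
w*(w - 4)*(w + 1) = w^3 - 3*w^2 - 4*w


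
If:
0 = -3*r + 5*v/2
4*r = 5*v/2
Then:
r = 0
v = 0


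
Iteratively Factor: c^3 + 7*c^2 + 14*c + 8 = (c + 4)*(c^2 + 3*c + 2) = (c + 1)*(c + 4)*(c + 2)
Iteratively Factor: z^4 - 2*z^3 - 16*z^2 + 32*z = (z + 4)*(z^3 - 6*z^2 + 8*z) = (z - 4)*(z + 4)*(z^2 - 2*z) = z*(z - 4)*(z + 4)*(z - 2)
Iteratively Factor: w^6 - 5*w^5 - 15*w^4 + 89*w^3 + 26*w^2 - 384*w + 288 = (w - 1)*(w^5 - 4*w^4 - 19*w^3 + 70*w^2 + 96*w - 288) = (w - 1)*(w + 3)*(w^4 - 7*w^3 + 2*w^2 + 64*w - 96) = (w - 4)*(w - 1)*(w + 3)*(w^3 - 3*w^2 - 10*w + 24) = (w - 4)*(w - 2)*(w - 1)*(w + 3)*(w^2 - w - 12) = (w - 4)*(w - 2)*(w - 1)*(w + 3)^2*(w - 4)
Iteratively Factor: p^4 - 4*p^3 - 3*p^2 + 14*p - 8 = (p - 4)*(p^3 - 3*p + 2) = (p - 4)*(p + 2)*(p^2 - 2*p + 1) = (p - 4)*(p - 1)*(p + 2)*(p - 1)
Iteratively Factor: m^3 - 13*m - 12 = (m + 1)*(m^2 - m - 12) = (m - 4)*(m + 1)*(m + 3)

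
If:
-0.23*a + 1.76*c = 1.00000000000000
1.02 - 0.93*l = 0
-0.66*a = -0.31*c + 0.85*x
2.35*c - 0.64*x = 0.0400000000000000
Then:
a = -1.50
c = 0.37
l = 1.10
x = 1.30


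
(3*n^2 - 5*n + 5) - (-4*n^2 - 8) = 7*n^2 - 5*n + 13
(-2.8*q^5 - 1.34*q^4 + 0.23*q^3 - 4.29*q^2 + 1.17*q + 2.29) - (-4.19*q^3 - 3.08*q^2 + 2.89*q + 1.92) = -2.8*q^5 - 1.34*q^4 + 4.42*q^3 - 1.21*q^2 - 1.72*q + 0.37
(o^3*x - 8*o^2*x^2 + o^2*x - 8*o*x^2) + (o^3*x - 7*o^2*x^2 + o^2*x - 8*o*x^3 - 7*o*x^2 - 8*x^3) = 2*o^3*x - 15*o^2*x^2 + 2*o^2*x - 8*o*x^3 - 15*o*x^2 - 8*x^3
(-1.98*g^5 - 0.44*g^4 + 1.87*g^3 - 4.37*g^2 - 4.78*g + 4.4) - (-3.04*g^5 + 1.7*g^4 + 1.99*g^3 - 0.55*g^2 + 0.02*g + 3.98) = 1.06*g^5 - 2.14*g^4 - 0.12*g^3 - 3.82*g^2 - 4.8*g + 0.42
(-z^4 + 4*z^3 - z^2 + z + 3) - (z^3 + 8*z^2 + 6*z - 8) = -z^4 + 3*z^3 - 9*z^2 - 5*z + 11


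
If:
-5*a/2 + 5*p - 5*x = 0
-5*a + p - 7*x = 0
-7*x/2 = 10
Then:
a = 80/21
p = -20/21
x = -20/7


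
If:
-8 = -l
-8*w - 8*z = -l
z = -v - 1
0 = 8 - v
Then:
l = 8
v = 8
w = 10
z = -9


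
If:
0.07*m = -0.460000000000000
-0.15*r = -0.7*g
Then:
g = 0.214285714285714*r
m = -6.57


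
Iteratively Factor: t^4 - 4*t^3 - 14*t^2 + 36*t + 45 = (t - 5)*(t^3 + t^2 - 9*t - 9) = (t - 5)*(t + 3)*(t^2 - 2*t - 3) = (t - 5)*(t + 1)*(t + 3)*(t - 3)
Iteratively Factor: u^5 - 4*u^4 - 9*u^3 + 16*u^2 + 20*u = (u)*(u^4 - 4*u^3 - 9*u^2 + 16*u + 20) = u*(u - 2)*(u^3 - 2*u^2 - 13*u - 10) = u*(u - 2)*(u + 2)*(u^2 - 4*u - 5) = u*(u - 2)*(u + 1)*(u + 2)*(u - 5)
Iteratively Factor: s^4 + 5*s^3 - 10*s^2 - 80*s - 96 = (s + 3)*(s^3 + 2*s^2 - 16*s - 32) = (s + 3)*(s + 4)*(s^2 - 2*s - 8) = (s - 4)*(s + 3)*(s + 4)*(s + 2)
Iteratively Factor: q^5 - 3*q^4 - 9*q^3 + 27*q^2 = (q + 3)*(q^4 - 6*q^3 + 9*q^2) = (q - 3)*(q + 3)*(q^3 - 3*q^2) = q*(q - 3)*(q + 3)*(q^2 - 3*q) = q^2*(q - 3)*(q + 3)*(q - 3)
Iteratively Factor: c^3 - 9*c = (c + 3)*(c^2 - 3*c) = (c - 3)*(c + 3)*(c)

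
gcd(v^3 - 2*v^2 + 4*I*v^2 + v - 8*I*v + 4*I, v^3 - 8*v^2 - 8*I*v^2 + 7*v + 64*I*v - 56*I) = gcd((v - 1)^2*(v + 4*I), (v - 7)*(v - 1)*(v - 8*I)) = v - 1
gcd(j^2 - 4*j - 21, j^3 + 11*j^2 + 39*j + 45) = j + 3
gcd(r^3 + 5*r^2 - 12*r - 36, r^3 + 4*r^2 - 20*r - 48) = r^2 + 8*r + 12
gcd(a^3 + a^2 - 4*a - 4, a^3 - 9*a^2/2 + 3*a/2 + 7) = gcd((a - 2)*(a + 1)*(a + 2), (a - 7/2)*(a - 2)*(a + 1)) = a^2 - a - 2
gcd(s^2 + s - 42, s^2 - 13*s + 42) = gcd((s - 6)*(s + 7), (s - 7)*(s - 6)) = s - 6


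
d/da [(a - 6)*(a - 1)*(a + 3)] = 3*a^2 - 8*a - 15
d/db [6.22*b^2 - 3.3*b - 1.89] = 12.44*b - 3.3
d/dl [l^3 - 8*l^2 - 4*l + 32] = 3*l^2 - 16*l - 4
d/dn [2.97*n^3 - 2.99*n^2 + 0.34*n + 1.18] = 8.91*n^2 - 5.98*n + 0.34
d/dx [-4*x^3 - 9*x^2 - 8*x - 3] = -12*x^2 - 18*x - 8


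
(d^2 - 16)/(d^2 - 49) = (d^2 - 16)/(d^2 - 49)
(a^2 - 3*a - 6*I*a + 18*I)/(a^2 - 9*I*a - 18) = (a - 3)/(a - 3*I)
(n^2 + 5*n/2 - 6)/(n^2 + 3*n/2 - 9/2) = (n + 4)/(n + 3)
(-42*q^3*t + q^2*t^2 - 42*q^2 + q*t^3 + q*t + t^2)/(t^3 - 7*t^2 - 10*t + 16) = (-42*q^3*t + q^2*t^2 - 42*q^2 + q*t^3 + q*t + t^2)/(t^3 - 7*t^2 - 10*t + 16)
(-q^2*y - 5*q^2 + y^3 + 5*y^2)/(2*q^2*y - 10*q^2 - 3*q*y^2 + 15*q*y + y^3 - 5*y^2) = (q*y + 5*q + y^2 + 5*y)/(-2*q*y + 10*q + y^2 - 5*y)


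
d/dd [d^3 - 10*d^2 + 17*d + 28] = 3*d^2 - 20*d + 17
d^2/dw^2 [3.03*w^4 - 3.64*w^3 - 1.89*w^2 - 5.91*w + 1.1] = 36.36*w^2 - 21.84*w - 3.78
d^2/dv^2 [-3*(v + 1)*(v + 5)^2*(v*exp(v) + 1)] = -3*v^4*exp(v) - 57*v^3*exp(v) - 339*v^2*exp(v) - 693*v*exp(v) - 18*v - 360*exp(v) - 66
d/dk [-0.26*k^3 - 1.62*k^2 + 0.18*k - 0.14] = -0.78*k^2 - 3.24*k + 0.18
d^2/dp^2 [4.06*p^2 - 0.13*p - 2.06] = 8.12000000000000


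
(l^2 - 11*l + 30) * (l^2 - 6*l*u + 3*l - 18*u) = l^4 - 6*l^3*u - 8*l^3 + 48*l^2*u - 3*l^2 + 18*l*u + 90*l - 540*u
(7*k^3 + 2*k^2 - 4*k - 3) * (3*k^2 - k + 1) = 21*k^5 - k^4 - 7*k^3 - 3*k^2 - k - 3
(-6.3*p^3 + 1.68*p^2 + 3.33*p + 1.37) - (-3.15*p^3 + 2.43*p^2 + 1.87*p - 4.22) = -3.15*p^3 - 0.75*p^2 + 1.46*p + 5.59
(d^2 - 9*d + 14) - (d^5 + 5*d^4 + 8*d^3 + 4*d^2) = -d^5 - 5*d^4 - 8*d^3 - 3*d^2 - 9*d + 14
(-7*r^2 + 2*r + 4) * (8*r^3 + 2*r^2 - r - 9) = -56*r^5 + 2*r^4 + 43*r^3 + 69*r^2 - 22*r - 36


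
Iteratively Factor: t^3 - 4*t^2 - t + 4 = (t + 1)*(t^2 - 5*t + 4) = (t - 1)*(t + 1)*(t - 4)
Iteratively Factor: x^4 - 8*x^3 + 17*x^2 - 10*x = (x - 5)*(x^3 - 3*x^2 + 2*x) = (x - 5)*(x - 2)*(x^2 - x) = x*(x - 5)*(x - 2)*(x - 1)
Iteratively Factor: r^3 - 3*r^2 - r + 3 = (r + 1)*(r^2 - 4*r + 3) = (r - 1)*(r + 1)*(r - 3)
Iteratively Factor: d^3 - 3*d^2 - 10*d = (d + 2)*(d^2 - 5*d) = d*(d + 2)*(d - 5)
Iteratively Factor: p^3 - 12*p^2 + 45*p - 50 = (p - 5)*(p^2 - 7*p + 10) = (p - 5)^2*(p - 2)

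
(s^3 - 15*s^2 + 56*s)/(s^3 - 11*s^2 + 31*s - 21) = s*(s - 8)/(s^2 - 4*s + 3)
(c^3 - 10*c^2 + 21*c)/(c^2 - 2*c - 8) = c*(-c^2 + 10*c - 21)/(-c^2 + 2*c + 8)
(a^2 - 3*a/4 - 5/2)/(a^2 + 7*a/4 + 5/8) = 2*(a - 2)/(2*a + 1)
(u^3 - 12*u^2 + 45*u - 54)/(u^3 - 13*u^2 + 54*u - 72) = (u - 3)/(u - 4)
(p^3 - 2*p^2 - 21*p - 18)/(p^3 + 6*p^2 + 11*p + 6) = (p - 6)/(p + 2)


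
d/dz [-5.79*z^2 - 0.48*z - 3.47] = -11.58*z - 0.48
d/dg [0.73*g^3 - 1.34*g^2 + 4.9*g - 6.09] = 2.19*g^2 - 2.68*g + 4.9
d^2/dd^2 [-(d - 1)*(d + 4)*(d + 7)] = -6*d - 20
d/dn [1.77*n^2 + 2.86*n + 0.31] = 3.54*n + 2.86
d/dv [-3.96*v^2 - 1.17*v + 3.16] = -7.92*v - 1.17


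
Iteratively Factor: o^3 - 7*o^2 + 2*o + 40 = (o - 5)*(o^2 - 2*o - 8) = (o - 5)*(o + 2)*(o - 4)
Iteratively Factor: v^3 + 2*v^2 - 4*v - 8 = (v + 2)*(v^2 - 4) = (v - 2)*(v + 2)*(v + 2)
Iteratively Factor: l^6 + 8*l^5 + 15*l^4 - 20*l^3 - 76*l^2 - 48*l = (l + 3)*(l^5 + 5*l^4 - 20*l^2 - 16*l) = (l + 2)*(l + 3)*(l^4 + 3*l^3 - 6*l^2 - 8*l) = (l + 1)*(l + 2)*(l + 3)*(l^3 + 2*l^2 - 8*l) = (l - 2)*(l + 1)*(l + 2)*(l + 3)*(l^2 + 4*l) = (l - 2)*(l + 1)*(l + 2)*(l + 3)*(l + 4)*(l)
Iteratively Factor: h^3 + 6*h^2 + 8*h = (h + 2)*(h^2 + 4*h) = h*(h + 2)*(h + 4)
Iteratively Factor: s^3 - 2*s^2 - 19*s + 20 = (s + 4)*(s^2 - 6*s + 5) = (s - 5)*(s + 4)*(s - 1)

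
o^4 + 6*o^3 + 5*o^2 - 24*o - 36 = (o - 2)*(o + 2)*(o + 3)^2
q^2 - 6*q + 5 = (q - 5)*(q - 1)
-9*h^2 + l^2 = (-3*h + l)*(3*h + l)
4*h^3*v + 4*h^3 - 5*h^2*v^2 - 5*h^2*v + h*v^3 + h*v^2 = (-4*h + v)*(-h + v)*(h*v + h)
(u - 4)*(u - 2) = u^2 - 6*u + 8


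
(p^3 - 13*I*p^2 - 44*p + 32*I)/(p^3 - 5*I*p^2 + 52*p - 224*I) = (p - I)/(p + 7*I)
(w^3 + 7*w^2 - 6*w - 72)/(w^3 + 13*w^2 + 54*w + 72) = (w - 3)/(w + 3)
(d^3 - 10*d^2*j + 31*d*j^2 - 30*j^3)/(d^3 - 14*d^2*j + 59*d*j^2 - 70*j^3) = (d - 3*j)/(d - 7*j)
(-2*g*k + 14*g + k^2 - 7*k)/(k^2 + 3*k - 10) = (-2*g*k + 14*g + k^2 - 7*k)/(k^2 + 3*k - 10)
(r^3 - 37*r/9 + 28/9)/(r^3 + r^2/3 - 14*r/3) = (3*r^2 - 7*r + 4)/(3*r*(r - 2))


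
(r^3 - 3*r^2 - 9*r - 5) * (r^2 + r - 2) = r^5 - 2*r^4 - 14*r^3 - 8*r^2 + 13*r + 10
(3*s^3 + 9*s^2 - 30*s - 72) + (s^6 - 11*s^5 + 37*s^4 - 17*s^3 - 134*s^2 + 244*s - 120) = s^6 - 11*s^5 + 37*s^4 - 14*s^3 - 125*s^2 + 214*s - 192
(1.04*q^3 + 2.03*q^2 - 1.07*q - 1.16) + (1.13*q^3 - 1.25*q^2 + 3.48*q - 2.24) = 2.17*q^3 + 0.78*q^2 + 2.41*q - 3.4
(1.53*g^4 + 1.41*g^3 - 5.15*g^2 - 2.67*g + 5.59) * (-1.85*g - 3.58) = -2.8305*g^5 - 8.0859*g^4 + 4.4797*g^3 + 23.3765*g^2 - 0.7829*g - 20.0122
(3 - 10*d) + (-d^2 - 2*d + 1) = -d^2 - 12*d + 4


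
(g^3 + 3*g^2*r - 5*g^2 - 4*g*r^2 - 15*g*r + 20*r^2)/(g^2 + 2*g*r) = (g^3 + 3*g^2*r - 5*g^2 - 4*g*r^2 - 15*g*r + 20*r^2)/(g*(g + 2*r))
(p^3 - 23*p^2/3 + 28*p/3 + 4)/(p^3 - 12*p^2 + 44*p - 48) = (p + 1/3)/(p - 4)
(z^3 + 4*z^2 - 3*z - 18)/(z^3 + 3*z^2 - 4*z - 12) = (z + 3)/(z + 2)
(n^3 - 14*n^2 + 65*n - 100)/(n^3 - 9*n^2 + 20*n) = (n - 5)/n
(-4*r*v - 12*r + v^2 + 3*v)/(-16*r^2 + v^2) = (v + 3)/(4*r + v)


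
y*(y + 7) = y^2 + 7*y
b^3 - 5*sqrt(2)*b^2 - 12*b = b*(b - 6*sqrt(2))*(b + sqrt(2))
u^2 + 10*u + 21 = (u + 3)*(u + 7)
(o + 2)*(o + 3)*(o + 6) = o^3 + 11*o^2 + 36*o + 36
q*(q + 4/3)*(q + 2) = q^3 + 10*q^2/3 + 8*q/3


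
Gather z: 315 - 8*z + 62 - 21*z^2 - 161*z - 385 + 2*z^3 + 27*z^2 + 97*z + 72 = 2*z^3 + 6*z^2 - 72*z + 64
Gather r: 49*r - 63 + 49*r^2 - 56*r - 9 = 49*r^2 - 7*r - 72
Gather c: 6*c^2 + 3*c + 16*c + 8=6*c^2 + 19*c + 8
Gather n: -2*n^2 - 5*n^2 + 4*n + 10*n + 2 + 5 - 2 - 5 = -7*n^2 + 14*n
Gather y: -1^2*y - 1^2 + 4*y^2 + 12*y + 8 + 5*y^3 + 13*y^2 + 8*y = 5*y^3 + 17*y^2 + 19*y + 7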